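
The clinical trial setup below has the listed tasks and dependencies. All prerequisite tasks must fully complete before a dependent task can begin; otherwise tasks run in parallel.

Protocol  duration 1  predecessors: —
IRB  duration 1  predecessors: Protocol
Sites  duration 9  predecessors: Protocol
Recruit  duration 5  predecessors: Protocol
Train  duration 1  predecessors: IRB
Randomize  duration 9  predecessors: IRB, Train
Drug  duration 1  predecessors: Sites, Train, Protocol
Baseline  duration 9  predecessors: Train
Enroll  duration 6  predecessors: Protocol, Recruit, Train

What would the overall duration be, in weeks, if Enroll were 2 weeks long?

The binding path is Protocol→Recruit→Enroll = 1+5+6 = 12; finish at 12 weeks.
Enroll lies on that path, so at 2 weeks the path becomes 8 weeks.
The binding chain switches to Protocol→IRB→Train→Randomize = 1+1+1+9 = 12; finish 12 weeks.

12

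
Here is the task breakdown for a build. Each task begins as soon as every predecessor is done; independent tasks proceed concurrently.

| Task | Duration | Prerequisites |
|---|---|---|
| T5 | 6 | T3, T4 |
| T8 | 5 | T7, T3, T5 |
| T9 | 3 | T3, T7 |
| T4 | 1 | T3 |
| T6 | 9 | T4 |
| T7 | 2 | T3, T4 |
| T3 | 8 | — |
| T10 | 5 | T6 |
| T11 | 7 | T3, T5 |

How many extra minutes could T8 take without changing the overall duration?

The longest chain is T3→T4→T6→T10 = 8+1+9+5 = 23; overall finish 23 minutes.
T8 finishes as early as 20 and must finish by 23.
Slack of T8 = 18 − 15 = 3 minutes.

3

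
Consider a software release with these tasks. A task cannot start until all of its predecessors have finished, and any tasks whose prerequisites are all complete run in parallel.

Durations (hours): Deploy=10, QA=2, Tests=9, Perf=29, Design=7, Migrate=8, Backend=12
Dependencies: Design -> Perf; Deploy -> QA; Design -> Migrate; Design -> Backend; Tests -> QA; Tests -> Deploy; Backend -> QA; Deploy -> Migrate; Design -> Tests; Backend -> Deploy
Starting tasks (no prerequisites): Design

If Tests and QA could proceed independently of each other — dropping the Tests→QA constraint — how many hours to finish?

37

Before: longest chain Design→Backend→Deploy→Migrate = 7+12+10+8 = 37, finish 37.
Dropping Tests→QA doesn't change QA's earliest start (29); another predecessor still binds.
After: Design→Backend→Deploy→Migrate = 7+12+10+8 = 37 → 37 hours.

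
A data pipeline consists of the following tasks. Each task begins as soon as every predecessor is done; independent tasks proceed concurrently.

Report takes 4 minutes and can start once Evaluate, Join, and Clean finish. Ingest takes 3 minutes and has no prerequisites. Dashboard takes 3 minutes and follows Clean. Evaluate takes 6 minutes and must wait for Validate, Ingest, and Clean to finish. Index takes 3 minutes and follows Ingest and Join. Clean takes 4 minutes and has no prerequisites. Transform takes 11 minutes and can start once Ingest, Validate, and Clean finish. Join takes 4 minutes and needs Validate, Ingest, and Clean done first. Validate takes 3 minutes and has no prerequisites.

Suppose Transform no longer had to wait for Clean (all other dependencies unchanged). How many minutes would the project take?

14

Before: longest chain Clean→Transform = 4+11 = 15, finish 15.
Without Clean→Transform, Transform's earliest start moves from 4 to 3.
The longest chain is now Ingest→Transform = 3+11 = 14, so the project takes 14 minutes.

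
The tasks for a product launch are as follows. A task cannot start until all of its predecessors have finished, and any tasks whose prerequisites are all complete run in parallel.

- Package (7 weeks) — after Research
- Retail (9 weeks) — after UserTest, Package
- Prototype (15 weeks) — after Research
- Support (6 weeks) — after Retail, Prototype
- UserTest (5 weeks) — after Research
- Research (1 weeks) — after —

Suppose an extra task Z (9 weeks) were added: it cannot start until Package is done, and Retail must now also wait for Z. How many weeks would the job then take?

32

Originally the job takes 23 weeks.
With Z inserted, Retail now waits for max(UserTest, Package, Z).
New critical path: Research→Package→Z→Retail→Support = 1+7+9+9+6 = 32 ⇒ 32 weeks.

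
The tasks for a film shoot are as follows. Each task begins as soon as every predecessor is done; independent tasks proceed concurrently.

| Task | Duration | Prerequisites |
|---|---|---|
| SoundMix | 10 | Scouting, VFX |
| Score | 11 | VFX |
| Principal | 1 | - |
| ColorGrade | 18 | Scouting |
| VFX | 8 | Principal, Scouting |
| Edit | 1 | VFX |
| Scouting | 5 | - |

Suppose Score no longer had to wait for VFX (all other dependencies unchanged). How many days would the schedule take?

With the dependency in place, Scouting→VFX→Score = 5+8+11 = 24 sets the finish at 24 days.
Without VFX→Score, Score's earliest start moves from 13 to 0.
The longest chain is now Scouting→VFX→SoundMix = 5+8+10 = 23, so the schedule takes 23 days.

23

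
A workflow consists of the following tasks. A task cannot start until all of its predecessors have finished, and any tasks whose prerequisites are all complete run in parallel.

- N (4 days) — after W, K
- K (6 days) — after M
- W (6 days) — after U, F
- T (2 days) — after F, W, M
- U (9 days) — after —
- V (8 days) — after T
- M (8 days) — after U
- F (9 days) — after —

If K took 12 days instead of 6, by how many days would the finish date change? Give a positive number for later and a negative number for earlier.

6

The binding path is U→M→K→N = 9+8+6+4 = 27; finish at 27 days.
K is on the critical path; changing it to 12 makes that path 33 days.
The critical path is still U→M→K→N; finish is now 33 days.
Change in finish: 33 − 27 = +6 days.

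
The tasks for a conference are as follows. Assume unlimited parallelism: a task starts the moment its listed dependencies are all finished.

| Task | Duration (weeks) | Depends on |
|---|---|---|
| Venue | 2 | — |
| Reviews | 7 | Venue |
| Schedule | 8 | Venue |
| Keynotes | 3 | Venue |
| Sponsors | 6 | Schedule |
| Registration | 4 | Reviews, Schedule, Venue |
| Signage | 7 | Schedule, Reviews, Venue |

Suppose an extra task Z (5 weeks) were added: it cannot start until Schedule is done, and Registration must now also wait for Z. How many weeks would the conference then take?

Originally the conference takes 17 weeks.
With Z inserted, Registration now waits for max(Reviews, Schedule, Venue, Z).
New critical path: Venue→Schedule→Z→Registration = 2+8+5+4 = 19 ⇒ 19 weeks.

19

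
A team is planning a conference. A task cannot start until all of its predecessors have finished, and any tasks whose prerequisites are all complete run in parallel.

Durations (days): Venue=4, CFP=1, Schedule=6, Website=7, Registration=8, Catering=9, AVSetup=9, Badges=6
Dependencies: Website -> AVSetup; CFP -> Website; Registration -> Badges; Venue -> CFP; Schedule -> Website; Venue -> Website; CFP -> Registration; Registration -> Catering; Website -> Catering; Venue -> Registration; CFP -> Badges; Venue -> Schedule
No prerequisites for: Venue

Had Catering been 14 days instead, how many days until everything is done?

The binding path is Venue→Schedule→Website→Catering = 4+6+7+9 = 26; finish at 26 days.
Since Catering is critical, the +5 change carries straight to that chain (now 31 days).
No other chain overtakes it, so the finish is 31 days.

31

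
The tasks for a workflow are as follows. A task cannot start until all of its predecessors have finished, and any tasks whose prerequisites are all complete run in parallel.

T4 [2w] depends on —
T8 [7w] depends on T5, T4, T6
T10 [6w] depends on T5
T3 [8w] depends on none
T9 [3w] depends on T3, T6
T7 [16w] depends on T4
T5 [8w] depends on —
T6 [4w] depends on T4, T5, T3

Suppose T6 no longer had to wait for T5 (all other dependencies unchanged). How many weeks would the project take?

With the dependency in place, T3→T6→T8 = 8+4+7 = 19 sets the finish at 19 weeks.
Dropping T5→T6 doesn't change T6's earliest start (8); another predecessor still binds.
New critical path: T3→T6→T8 = 8+4+7 = 19 ⇒ 19 weeks.

19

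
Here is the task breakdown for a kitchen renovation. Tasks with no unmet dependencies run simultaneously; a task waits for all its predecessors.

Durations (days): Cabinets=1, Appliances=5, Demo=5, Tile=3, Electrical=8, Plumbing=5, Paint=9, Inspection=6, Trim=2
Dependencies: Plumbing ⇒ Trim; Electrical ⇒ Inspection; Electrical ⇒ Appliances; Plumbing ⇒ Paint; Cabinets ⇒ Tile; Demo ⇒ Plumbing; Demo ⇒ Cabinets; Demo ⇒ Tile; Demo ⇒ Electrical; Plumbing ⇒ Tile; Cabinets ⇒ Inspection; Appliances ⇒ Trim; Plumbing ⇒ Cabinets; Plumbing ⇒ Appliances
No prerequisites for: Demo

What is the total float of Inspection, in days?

Demo→Electrical→Appliances→Trim = 5+8+5+2 = 20 sets the makespan at 20 days.
The longest chain containing Inspection totals 19 days.
Slack of Inspection = 14 − 13 = 1 day.

1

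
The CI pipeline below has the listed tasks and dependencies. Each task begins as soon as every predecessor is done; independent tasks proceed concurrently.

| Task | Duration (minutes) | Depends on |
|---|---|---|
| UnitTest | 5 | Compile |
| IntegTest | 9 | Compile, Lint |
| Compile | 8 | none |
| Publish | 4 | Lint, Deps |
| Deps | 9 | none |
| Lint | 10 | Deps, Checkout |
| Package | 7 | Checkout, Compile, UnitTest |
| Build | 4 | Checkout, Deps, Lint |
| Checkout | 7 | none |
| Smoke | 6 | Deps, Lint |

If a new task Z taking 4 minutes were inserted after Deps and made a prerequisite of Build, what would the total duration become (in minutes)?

28

Originally the schedule takes 28 minutes.
With Z inserted, Build now waits for max(Checkout, Deps, Lint, Z).
New critical path: Deps→Lint→IntegTest = 9+10+9 = 28 ⇒ 28 minutes.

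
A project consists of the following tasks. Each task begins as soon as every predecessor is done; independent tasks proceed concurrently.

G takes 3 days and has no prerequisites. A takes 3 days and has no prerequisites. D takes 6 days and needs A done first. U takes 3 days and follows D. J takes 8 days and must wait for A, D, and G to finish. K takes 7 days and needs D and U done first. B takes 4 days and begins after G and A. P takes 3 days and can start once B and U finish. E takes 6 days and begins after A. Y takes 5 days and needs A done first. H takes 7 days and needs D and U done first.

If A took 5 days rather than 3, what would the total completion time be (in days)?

21

As given, the longest chain is A→D→U→K = 3+6+3+7 = 19, so the finish is 19 days.
A lies on that path, so at 5 days the path becomes 21 days.
No other chain overtakes it, so the finish is 21 days.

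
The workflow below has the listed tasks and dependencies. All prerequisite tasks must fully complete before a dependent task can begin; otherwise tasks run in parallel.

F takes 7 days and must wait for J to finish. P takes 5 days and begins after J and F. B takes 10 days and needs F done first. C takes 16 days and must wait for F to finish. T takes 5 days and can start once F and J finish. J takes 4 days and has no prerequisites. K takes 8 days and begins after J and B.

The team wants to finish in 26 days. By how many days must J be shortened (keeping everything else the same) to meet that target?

Current finish: 29 days; target: 26.
J is on every critical path, so each day cut from J cuts the finish by one (this holds down to a finish of 26).
Need 29 − 26 = 3 days off J → J becomes 1 day, finish becomes 26.

3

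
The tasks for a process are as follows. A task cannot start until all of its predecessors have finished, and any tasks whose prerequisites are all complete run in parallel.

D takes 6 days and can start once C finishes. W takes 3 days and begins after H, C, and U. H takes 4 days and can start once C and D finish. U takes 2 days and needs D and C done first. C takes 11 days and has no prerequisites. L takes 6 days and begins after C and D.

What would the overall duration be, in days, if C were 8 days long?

21

As given, the longest chain is C→D→H→W = 11+6+4+3 = 24, so the finish is 24 days.
C lies on that path, so at 8 days the path becomes 21 days.
The critical path is still C→D→H→W; finish is now 21 days.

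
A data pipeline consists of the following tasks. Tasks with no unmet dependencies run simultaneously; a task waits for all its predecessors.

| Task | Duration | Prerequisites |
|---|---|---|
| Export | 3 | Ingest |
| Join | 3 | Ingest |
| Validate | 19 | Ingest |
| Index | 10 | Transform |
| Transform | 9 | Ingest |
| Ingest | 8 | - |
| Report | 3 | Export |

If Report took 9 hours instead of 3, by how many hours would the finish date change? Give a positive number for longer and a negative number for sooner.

Critical path before the change: Ingest→Validate = 8+19 = 27 giving 27 hours.
The longest path through Report is only 14 hours, so Report has float 13.
That remains the longest chain; total 27 hours.
Change in finish: 27 − 27 = +0 hours.

0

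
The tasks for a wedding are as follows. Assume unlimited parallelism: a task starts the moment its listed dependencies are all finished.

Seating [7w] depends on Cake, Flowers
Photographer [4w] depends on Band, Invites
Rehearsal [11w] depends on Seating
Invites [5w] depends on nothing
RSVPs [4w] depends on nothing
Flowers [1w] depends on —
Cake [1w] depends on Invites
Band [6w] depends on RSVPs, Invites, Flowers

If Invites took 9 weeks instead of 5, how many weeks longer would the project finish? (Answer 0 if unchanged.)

4

The binding path is Invites→Cake→Seating→Rehearsal = 5+1+7+11 = 24; finish at 24 weeks.
Invites is on the critical path; changing it to 9 makes that path 28 weeks.
No other chain overtakes it, so the finish is 28 weeks.
Change in finish: 28 − 24 = +4 weeks.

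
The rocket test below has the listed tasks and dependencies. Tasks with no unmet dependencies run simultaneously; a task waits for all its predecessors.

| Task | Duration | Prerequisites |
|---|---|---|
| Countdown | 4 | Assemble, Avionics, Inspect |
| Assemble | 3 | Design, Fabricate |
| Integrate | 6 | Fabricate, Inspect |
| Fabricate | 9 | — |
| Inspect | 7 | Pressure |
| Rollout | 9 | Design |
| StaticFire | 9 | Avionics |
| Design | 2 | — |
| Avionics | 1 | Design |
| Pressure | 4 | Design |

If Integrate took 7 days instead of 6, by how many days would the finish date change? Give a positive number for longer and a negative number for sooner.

The binding path is Design→Pressure→Inspect→Integrate = 2+4+7+6 = 19; finish at 19 days.
Integrate lies on that path, so at 7 days the path becomes 20 days.
The critical path is still Design→Pressure→Inspect→Integrate; finish is now 20 days.
Change in finish: 20 − 19 = +1 days.

1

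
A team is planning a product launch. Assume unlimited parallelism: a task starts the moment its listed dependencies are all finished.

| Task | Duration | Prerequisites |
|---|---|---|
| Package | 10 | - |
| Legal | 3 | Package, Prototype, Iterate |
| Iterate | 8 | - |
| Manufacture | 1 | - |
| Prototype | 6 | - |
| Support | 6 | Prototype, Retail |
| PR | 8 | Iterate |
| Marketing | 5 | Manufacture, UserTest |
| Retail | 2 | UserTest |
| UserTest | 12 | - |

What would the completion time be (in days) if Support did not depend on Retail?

Original critical path: UserTest→Retail→Support = 12+2+6 = 20 ⇒ 20 days.
Without Retail→Support, Support's earliest start moves from 14 to 6.
After: UserTest→Marketing = 12+5 = 17 → 17 days.

17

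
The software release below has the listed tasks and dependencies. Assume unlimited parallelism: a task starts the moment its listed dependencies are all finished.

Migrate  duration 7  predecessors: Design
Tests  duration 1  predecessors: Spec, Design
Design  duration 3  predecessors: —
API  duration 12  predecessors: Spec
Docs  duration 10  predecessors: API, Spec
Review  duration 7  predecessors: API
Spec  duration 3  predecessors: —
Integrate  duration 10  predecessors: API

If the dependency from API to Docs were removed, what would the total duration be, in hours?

Original critical path: Spec→API→Docs = 3+12+10 = 25 ⇒ 25 hours.
Without API→Docs, Docs's earliest start moves from 15 to 3.
New critical path: Spec→API→Integrate = 3+12+10 = 25 ⇒ 25 hours.

25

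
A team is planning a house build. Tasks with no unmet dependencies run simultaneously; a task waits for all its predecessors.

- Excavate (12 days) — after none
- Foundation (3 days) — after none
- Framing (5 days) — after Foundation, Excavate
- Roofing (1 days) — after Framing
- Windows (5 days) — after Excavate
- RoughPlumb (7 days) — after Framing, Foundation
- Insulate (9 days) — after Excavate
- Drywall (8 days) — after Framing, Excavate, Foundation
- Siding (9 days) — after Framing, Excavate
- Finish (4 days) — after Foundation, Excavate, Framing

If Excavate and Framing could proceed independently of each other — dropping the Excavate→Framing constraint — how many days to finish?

21

Original critical path: Excavate→Framing→Siding = 12+5+9 = 26 ⇒ 26 days.
Without Excavate→Framing, Framing's earliest start moves from 12 to 3.
After: Excavate→Insulate = 12+9 = 21 → 21 days.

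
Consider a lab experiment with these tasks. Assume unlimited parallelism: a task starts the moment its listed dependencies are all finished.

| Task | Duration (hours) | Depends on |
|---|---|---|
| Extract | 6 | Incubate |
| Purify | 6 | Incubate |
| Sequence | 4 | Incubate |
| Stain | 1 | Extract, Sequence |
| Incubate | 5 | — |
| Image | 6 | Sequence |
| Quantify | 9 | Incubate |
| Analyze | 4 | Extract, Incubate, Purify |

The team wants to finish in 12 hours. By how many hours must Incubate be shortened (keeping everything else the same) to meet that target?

Current finish: 15 hours; target: 12.
Incubate is on every critical path, so each hour cut from Incubate cuts the finish by one (this holds down to a finish of 11).
Need 15 − 12 = 3 hours off Incubate → Incubate becomes 2 hours, finish becomes 12.

3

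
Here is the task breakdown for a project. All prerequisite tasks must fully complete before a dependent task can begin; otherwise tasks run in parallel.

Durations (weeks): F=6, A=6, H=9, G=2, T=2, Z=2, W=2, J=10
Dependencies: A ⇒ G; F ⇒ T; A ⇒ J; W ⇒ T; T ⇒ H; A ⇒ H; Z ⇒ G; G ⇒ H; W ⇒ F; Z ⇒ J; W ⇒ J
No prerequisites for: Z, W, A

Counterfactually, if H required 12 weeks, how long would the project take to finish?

Critical path before the change: W→F→T→H = 2+6+2+9 = 19 giving 19 weeks.
Since H is critical, the +3 change carries straight to that chain (now 22 weeks).
That remains the longest chain; total 22 weeks.

22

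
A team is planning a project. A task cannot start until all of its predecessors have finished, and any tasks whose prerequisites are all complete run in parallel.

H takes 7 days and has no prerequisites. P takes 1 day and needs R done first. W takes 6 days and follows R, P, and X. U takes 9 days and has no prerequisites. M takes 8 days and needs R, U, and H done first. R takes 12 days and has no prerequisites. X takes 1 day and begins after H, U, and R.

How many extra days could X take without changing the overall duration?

1

R→M = 12+8 = 20 sets the makespan at 20 days.
X finishes as early as 13 and must finish by 14.
Float = 20 − 19 = 1.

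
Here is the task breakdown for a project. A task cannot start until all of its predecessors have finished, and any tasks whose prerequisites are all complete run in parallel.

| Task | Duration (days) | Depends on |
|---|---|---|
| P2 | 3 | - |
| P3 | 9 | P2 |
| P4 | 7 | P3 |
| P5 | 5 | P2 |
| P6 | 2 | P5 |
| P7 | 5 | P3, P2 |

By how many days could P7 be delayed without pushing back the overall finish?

2

Critical path: P2→P3→P4 = 3+9+7 = 19, so the finish is 19 days.
The longest chain containing P7 totals 17 days.
So P7 can slip 19 − 17 = 2 days.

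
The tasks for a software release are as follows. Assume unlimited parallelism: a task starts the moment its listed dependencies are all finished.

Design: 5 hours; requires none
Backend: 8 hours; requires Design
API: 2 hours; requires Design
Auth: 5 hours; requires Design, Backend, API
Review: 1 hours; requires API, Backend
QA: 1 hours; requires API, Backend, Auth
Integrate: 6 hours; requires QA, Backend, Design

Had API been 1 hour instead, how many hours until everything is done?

25

Baseline: Design→Backend→Auth→QA→Integrate = 5+8+5+1+6 = 25 → 25 hours.
API is off the critical path — its longest chain is 19 hours, giving 6 of slack.
No other chain overtakes it, so the finish is 25 hours.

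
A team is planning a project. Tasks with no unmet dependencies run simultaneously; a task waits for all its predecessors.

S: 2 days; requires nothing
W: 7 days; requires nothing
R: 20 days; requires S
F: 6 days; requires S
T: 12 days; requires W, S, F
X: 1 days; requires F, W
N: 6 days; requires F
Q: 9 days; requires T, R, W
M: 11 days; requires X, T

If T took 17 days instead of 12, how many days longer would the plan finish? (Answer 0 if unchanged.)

Critical path before the change: S→F→T→M = 2+6+12+11 = 31 giving 31 days.
T lies on that path, so at 17 days the path becomes 36 days.
That remains the longest chain; total 36 days.
Change in finish: 36 − 31 = +5 days.

5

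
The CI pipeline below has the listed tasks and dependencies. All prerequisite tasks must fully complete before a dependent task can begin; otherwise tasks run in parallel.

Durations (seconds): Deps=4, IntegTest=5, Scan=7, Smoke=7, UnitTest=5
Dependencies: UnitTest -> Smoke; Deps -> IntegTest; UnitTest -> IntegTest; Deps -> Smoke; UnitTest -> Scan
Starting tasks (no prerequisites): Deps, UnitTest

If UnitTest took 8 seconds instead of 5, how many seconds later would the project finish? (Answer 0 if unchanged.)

As given, the longest chain is UnitTest→Scan = 5+7 = 12, so the finish is 12 seconds.
UnitTest lies on that path, so at 8 seconds the path becomes 15 seconds.
That remains the longest chain; total 15 seconds.
Change in finish: 15 − 12 = +3 seconds.

3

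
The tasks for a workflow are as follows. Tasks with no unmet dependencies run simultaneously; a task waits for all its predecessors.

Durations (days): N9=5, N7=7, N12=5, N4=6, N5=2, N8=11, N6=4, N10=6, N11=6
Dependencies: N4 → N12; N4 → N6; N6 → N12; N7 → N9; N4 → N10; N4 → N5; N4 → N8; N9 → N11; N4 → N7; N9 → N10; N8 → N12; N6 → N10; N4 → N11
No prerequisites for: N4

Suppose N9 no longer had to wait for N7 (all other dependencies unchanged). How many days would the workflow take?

22

With the dependency in place, N4→N7→N9→N10 = 6+7+5+6 = 24 sets the finish at 24 days.
Without N7→N9, N9's earliest start moves from 13 to 0.
After: N4→N8→N12 = 6+11+5 = 22 → 22 days.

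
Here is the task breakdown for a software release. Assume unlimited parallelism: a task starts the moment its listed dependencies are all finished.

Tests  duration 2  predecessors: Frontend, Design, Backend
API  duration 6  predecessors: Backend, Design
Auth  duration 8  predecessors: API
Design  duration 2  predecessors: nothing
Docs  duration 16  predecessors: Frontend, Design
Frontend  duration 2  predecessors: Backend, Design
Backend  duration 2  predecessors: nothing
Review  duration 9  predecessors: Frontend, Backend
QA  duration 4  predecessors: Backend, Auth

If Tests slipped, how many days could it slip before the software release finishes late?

Critical path: Design→Frontend→Docs = 2+2+16 = 20, so the finish is 20 days.
Longest path through Tests: 6 days (earliest finish 6, latest finish 20).
Slack of Tests = 18 − 4 = 14 days.

14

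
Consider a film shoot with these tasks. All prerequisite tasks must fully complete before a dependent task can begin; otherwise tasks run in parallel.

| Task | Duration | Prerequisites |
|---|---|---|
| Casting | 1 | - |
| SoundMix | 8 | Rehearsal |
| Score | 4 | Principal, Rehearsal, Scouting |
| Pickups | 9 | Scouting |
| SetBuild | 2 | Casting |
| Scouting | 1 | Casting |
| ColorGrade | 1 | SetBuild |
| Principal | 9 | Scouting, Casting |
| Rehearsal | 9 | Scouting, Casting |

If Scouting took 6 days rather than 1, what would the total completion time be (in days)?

Baseline: Casting→Scouting→Rehearsal→SoundMix = 1+1+9+8 = 19 → 19 days.
Scouting lies on that path, so at 6 days the path becomes 24 days.
That remains the longest chain; total 24 days.

24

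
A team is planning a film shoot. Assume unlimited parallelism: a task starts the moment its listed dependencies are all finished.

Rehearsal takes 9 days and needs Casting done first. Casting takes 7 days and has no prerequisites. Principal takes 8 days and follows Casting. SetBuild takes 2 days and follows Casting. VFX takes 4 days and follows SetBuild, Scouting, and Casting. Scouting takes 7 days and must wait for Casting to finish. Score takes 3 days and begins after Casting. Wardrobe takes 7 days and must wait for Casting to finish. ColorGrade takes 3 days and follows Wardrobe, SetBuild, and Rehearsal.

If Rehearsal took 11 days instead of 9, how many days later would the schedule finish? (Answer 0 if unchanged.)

Baseline: Casting→Rehearsal→ColorGrade = 7+9+3 = 19 → 19 days.
Rehearsal lies on that path, so at 11 days the path becomes 21 days.
No other chain overtakes it, so the finish is 21 days.
Change in finish: 21 − 19 = +2 days.

2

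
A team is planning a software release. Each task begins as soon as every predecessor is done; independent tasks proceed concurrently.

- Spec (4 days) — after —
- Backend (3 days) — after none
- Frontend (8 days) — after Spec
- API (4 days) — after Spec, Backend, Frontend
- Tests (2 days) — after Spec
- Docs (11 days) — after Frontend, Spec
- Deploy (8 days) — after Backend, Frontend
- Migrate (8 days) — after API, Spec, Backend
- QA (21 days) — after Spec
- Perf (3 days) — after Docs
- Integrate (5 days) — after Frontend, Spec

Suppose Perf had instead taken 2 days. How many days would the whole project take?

Baseline: Spec→Frontend→Docs→Perf = 4+8+11+3 = 26 → 26 days.
Perf is on the critical path; changing it to 2 makes that path 25 days.
The critical path is still Spec→Frontend→Docs→Perf; finish is now 25 days.

25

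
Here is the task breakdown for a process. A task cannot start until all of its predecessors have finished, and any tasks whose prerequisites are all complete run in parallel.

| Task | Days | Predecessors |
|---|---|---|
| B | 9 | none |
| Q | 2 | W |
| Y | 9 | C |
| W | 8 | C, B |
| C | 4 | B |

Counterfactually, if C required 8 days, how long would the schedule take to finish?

27

Actual critical path: B→C→W→Q = 9+4+8+2 = 23 ⇒ 23 days.
C lies on that path, so at 8 days the path becomes 27 days.
That remains the longest chain; total 27 days.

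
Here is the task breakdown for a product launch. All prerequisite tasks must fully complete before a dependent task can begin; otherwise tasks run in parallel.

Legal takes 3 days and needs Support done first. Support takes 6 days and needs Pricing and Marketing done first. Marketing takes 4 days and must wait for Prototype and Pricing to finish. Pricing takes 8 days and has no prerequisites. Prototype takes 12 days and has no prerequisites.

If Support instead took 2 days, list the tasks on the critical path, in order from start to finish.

As given, the longest chain is Prototype→Marketing→Support→Legal = 12+4+6+3 = 25, so the finish is 25 days.
Since Support is critical, the -4 change carries straight to that chain (now 21 days).
No other chain overtakes it, so the finish is 21 days.

Prototype, Marketing, Support, Legal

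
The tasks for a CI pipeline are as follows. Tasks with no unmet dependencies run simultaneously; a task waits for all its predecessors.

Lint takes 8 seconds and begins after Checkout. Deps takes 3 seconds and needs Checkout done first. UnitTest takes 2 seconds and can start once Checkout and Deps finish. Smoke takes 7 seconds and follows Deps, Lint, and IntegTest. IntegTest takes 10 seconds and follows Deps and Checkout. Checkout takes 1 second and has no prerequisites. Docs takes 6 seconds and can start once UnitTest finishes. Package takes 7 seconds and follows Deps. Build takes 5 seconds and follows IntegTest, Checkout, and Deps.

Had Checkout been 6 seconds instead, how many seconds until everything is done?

The binding path is Checkout→Deps→IntegTest→Smoke = 1+3+10+7 = 21; finish at 21 seconds.
Checkout lies on that path, so at 6 seconds the path becomes 26 seconds.
No other chain overtakes it, so the finish is 26 seconds.

26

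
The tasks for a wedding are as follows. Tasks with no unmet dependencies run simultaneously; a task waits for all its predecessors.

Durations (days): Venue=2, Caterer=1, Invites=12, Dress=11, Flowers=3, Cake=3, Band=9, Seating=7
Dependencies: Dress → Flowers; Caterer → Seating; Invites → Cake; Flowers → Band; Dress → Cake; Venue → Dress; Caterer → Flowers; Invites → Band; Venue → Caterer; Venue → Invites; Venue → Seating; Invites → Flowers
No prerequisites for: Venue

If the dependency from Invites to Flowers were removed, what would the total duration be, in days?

25

With the dependency in place, Venue→Invites→Flowers→Band = 2+12+3+9 = 26 sets the finish at 26 days.
Without Invites→Flowers, Flowers's earliest start moves from 14 to 13.
New critical path: Venue→Dress→Flowers→Band = 2+11+3+9 = 25 ⇒ 25 days.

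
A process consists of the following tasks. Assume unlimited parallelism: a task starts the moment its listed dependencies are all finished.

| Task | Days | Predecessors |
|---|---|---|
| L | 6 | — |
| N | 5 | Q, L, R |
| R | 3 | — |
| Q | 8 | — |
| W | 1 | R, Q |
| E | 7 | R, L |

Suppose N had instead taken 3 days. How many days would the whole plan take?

13

As given, the longest chain is Q→N = 8+5 = 13, so the finish is 13 days.
N is on the critical path; changing it to 3 makes that path 11 days.
New critical path: L→E = 6+7 = 13 ⇒ 13 days.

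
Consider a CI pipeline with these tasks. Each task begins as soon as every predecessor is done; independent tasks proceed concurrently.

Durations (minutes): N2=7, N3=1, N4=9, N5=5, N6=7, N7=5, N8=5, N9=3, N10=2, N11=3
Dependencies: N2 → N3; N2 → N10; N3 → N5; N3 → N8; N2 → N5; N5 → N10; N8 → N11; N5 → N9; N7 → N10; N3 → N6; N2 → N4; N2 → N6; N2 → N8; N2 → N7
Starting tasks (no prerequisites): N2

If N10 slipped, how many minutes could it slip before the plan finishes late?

The longest chain is N2→N3→N5→N9 = 7+1+5+3 = 16; overall finish 16 minutes.
The longest chain containing N10 totals 15 minutes.
Slack of N10 = 14 − 13 = 1 minute.

1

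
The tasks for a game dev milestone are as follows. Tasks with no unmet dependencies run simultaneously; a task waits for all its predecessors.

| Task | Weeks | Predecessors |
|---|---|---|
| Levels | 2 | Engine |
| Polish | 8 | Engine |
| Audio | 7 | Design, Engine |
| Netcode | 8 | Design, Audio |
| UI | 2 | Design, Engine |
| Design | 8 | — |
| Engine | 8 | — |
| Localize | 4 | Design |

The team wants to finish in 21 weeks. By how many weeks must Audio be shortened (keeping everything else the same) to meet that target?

Current finish: 23 weeks; target: 21.
Audio is on every critical path, so each week cut from Audio cuts the finish by one (this holds down to a finish of 17).
Need 23 − 21 = 2 weeks off Audio → Audio becomes 5 weeks, finish becomes 21.

2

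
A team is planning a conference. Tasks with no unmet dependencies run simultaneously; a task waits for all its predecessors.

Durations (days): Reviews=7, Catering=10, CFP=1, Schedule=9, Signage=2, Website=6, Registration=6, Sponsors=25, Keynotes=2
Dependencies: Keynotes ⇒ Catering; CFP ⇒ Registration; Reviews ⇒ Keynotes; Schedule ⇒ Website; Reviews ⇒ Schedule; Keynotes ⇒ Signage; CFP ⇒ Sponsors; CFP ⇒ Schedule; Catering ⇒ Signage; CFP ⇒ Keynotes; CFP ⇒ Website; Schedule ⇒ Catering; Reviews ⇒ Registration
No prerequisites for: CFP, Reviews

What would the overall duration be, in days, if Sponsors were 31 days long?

Baseline: Reviews→Schedule→Catering→Signage = 7+9+10+2 = 28 → 28 days.
Sponsors is off the critical path — its longest chain is 26 days, giving 2 of slack.
New critical path: CFP→Sponsors = 1+31 = 32 ⇒ 32 days.

32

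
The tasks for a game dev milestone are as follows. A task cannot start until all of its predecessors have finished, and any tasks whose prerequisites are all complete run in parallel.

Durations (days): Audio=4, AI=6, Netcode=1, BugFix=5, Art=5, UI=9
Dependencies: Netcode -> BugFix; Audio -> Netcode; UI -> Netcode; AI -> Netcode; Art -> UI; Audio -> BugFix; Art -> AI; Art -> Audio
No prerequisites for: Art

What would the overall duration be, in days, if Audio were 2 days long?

20

As given, the longest chain is Art→UI→Netcode→BugFix = 5+9+1+5 = 20, so the finish is 20 days.
The longest path through Audio is only 15 days, so Audio has float 5.
No other chain overtakes it, so the finish is 20 days.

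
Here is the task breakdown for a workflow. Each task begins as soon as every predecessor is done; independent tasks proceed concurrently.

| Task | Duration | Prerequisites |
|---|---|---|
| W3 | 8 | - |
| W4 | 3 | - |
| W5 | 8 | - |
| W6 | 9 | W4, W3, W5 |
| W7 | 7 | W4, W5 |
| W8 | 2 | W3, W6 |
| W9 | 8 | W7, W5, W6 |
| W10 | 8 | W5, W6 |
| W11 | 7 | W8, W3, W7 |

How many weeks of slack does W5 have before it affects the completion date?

0

The longest chain is W3→W6→W8→W11 = 8+9+2+7 = 26; overall finish 26 weeks.
The longest chain containing W5 totals 26 weeks.
Slack of W5 = 0 − 0 = 0 weeks.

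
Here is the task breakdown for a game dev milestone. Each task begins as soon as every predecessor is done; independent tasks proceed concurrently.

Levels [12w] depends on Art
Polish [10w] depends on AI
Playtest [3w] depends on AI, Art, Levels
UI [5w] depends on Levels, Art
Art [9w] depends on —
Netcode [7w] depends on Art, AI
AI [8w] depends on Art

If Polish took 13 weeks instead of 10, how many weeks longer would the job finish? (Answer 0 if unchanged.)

3

Critical path before the change: Art→AI→Polish = 9+8+10 = 27 giving 27 weeks.
Since Polish is critical, the +3 change carries straight to that chain (now 30 weeks).
No other chain overtakes it, so the finish is 30 weeks.
Change in finish: 30 − 27 = +3 weeks.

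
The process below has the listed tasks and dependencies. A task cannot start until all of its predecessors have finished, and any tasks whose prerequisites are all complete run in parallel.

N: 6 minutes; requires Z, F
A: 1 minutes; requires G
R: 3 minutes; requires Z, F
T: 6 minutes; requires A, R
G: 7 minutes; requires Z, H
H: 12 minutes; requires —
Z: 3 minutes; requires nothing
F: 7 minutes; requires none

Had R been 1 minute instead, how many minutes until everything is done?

26

Critical path before the change: H→G→A→T = 12+7+1+6 = 26 giving 26 minutes.
R has 10 minutes of float (longest path through it is 16).
No other chain overtakes it, so the finish is 26 minutes.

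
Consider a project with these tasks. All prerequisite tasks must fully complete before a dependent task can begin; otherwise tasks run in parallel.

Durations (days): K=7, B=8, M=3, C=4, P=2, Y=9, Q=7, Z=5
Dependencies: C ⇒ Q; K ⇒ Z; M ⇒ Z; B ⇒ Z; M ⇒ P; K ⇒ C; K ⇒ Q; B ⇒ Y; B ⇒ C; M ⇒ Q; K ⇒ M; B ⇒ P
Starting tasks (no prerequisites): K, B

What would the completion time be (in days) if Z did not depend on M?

19

Before: longest chain B→C→Q = 8+4+7 = 19, finish 19.
Without M→Z, Z's earliest start moves from 10 to 8.
After: B→C→Q = 8+4+7 = 19 → 19 days.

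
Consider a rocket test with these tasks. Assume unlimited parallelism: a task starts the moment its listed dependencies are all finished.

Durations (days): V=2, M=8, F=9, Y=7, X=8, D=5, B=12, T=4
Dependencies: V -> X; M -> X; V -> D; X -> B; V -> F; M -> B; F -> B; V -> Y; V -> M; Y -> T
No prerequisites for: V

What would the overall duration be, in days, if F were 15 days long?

Critical path before the change: V→M→X→B = 2+8+8+12 = 30 giving 30 days.
The longest path through F is only 23 days, so F has float 7.
That remains the longest chain; total 30 days.

30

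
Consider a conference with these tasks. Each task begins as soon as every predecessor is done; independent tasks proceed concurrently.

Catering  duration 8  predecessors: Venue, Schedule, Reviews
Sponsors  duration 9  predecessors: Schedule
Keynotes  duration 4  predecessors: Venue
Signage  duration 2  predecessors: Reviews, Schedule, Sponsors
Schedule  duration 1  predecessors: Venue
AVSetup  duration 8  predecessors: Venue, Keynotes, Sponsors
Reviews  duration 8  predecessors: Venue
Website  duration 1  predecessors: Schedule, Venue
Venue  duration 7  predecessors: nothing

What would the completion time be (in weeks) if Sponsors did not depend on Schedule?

With the dependency in place, Venue→Schedule→Sponsors→AVSetup = 7+1+9+8 = 25 sets the finish at 25 weeks.
Without Schedule→Sponsors, Sponsors's earliest start moves from 8 to 0.
The longest chain is now Venue→Reviews→Catering = 7+8+8 = 23, so the plan takes 23 weeks.

23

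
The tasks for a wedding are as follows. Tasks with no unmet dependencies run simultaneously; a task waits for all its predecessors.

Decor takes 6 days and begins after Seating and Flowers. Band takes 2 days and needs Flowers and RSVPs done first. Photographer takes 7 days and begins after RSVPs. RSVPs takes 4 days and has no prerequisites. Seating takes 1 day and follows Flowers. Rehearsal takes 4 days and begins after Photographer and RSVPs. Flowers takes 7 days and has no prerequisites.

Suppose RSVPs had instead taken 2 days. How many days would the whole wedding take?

As given, the longest chain is RSVPs→Photographer→Rehearsal = 4+7+4 = 15, so the finish is 15 days.
RSVPs lies on that path, so at 2 days the path becomes 13 days.
The binding chain switches to Flowers→Seating→Decor = 7+1+6 = 14; finish 14 days.

14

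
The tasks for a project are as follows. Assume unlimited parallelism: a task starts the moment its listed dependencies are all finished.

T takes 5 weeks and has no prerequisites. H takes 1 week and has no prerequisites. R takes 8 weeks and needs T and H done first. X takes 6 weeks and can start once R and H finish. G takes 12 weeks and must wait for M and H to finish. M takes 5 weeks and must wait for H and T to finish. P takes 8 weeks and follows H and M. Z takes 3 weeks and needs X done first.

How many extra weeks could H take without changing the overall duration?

4

Critical path: T→M→G = 5+5+12 = 22, so the finish is 22 weeks.
Longest path through H: 18 weeks (earliest finish 1, latest finish 5).
Slack of H = 4 − 0 = 4 weeks.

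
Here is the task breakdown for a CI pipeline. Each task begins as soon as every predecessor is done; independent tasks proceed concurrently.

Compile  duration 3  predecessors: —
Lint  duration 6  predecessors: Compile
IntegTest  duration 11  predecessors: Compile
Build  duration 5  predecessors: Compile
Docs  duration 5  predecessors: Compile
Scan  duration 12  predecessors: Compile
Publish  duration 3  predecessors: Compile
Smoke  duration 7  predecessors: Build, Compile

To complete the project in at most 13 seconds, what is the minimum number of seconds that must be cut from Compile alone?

Current finish: 15 seconds; target: 13.
Compile is on every critical path, so each second cut from Compile cuts the finish by one (this holds down to a finish of 13).
Need 15 − 13 = 2 seconds off Compile → Compile becomes 1 second, finish becomes 13.

2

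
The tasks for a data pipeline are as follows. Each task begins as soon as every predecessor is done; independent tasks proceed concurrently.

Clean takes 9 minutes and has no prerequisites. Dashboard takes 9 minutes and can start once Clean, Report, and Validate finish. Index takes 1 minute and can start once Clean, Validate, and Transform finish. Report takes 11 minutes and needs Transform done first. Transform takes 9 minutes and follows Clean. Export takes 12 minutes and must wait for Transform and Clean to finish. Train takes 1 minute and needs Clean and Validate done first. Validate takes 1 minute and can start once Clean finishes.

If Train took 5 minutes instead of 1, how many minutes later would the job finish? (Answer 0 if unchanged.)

Actual critical path: Clean→Transform→Report→Dashboard = 9+9+11+9 = 38 ⇒ 38 minutes.
Train is off the critical path — its longest chain is 11 minutes, giving 27 of slack.
That remains the longest chain; total 38 minutes.
Change in finish: 38 − 38 = +0 minutes.

0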